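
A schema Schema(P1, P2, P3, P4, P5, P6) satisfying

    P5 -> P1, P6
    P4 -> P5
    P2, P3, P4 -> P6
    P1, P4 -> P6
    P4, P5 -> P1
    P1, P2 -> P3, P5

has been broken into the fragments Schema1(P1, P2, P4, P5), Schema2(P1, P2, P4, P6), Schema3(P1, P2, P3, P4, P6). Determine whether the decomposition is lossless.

Chase test. Columns are P1, P2, P3, P4, P5, P6; row i has aⱼ where attribute j ∈ Schemai, else bᵢⱼ.
Initial tableau (one row per fragment):
  row 1: a1 a2 b13 a4 a5 b16
  row 2: a1 a2 b23 a4 b25 a6
  row 3: a1 a2 a3 a4 b35 a6
Rows 1 and 2 agree on P4; apply P4→P5 and equate their P5 entries.
Rows 1 and 3 agree on P4; apply P4→P5 and equate their P5 entries.
Rows 1 and 2 agree on P1, P4; apply P1, P4→P6 and equate their P6 entries.
Rows 1 and 2 agree on P1, P2; apply P1, P2→P3, P5 and equate their P3, P5 entries.
Rows 1 and 3 agree on P1, P2; apply P1, P2→P3, P5 and equate their P3, P5 entries.
Row 1 is now all distinguished symbols — the join is lossless.

Yes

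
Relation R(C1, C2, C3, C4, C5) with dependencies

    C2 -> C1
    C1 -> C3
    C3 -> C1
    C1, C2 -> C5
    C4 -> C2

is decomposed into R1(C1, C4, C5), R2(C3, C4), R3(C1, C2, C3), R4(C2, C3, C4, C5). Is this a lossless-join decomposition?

Chase test. Columns are C1, C2, C3, C4, C5; row i has aⱼ where attribute j ∈ Ri, else bᵢⱼ.
Initial tableau (one row per fragment):
  row 1: a1 b12 b13 a4 a5
  row 2: b21 b22 a3 a4 b25
  row 3: a1 a2 a3 b34 b35
  row 4: b41 a2 a3 a4 a5
Rows 3 and 4 agree on C2; apply C2→C1 and equate their C1 entries.
Rows 1 and 3 agree on C1; apply C1→C3 and equate their C3 entries.
Rows 1 and 2 agree on C3; apply C3→C1 and equate their C1 entries.
Rows 3 and 4 agree on C1, C2; apply C1, C2→C5 and equate their C5 entries.
Rows 1 and 2 agree on C4; apply C4→C2 and equate their C2 entries.
Rows 1 and 4 agree on C4; apply C4→C2 and equate their C2 entries.
Rows 1 and 2 agree on C1, C2; apply C1, C2→C5 and equate their C5 entries.
Row 1 is now all distinguished symbols — the join is lossless.

Yes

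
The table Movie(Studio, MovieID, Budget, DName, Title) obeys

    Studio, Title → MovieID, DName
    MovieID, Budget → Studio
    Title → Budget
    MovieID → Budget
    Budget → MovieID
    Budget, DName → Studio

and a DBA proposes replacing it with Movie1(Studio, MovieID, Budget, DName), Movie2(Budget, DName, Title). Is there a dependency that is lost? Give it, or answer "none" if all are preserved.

none

Studio, Title → MovieID, DName: restricted closure across fragments reaches MovieID, DName.
MovieID, Budget → Studio lies within Movie1.
Title → Budget lies within Movie2.
MovieID → Budget lies within Movie1.
Budget → MovieID lies within Movie1.
Budget, DName → Studio lies within Movie1.
Every dependency is enforceable on the fragments, so the decomposition is dependency-preserving.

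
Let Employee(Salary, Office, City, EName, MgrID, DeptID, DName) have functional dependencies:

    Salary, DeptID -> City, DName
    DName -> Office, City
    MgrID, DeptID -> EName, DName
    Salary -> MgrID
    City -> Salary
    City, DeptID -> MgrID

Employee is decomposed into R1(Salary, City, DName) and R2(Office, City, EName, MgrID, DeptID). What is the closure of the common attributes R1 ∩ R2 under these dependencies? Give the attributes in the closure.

R1 ∩ R2 = {City}.
City → Salary applies, adding Salary
Salary → MgrID applies, adding MgrID
Closure: {Salary, City, MgrID}.

Salary, City, MgrID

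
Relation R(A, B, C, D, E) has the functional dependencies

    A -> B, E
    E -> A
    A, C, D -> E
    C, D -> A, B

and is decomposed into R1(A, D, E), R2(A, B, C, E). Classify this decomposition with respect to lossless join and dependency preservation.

Lossless test: (A, E)⁺ = {A, B, E}, which is a superkey of neither fragment — lossy.
Dependency preservation: the restricted closure of {C, D} across the fragments never reaches {A, B}, so C, D → A, B cannot be enforced without a join — not preserved.

lossy and not dependency-preserving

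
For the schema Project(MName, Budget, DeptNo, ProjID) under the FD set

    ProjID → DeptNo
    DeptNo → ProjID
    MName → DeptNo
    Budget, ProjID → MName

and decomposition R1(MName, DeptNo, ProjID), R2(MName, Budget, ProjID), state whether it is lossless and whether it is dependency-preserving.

lossless and dependency-preserving

Lossless test: (MName, ProjID)⁺ = {MName, DeptNo, ProjID}, which contains all of one fragment — lossless.
Dependency preservation: every FD's attributes lie within a single fragment, so each can be enforced locally — preserved.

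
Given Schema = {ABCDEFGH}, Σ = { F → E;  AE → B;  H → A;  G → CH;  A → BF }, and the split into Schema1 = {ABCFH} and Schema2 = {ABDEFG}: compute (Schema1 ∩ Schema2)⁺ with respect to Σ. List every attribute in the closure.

ABEF

Schema1 ∩ Schema2 = {ABF}.
F → E applies, adding E
Closure: {ABEF}.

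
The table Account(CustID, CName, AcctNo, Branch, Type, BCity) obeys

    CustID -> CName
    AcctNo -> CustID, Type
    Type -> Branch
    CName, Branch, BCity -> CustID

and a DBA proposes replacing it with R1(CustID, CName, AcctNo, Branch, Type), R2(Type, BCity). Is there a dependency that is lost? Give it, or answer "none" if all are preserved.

Check CName, Branch, BCity → CustID: no single fragment contains all of {CustID, CName, Branch, BCity}, and the restricted closure of {CName, Branch, BCity} across the fragments never reaches {CustID}.
CustID → CName is preserved.
AcctNo → CustID, Type is preserved.
Type → Branch is preserved.

CName, Branch, BCity -> CustID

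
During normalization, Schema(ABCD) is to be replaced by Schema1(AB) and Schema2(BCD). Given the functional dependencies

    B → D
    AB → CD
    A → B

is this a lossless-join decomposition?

Common attributes: Schema1 ∩ Schema2 = {B}.
Closure of {B}: B → D applies, adding D. So (B)⁺ = {BD}.
The closure contains neither all of Schema1 = {AB} nor all of Schema2 = {BCD}, so the common attributes are not a superkey of either fragment. The join is lossy.

No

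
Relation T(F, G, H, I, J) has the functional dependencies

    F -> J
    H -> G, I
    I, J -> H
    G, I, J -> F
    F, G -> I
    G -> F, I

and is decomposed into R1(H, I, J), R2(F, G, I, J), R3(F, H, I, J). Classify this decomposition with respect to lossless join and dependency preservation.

lossless and dependency-preserving

Lossless test (chase): Rows 1 and 3 agree on H; apply H→G, I and equate their G, I entries. Rows 1 and 2 agree on I, J; apply I, J→H and equate their H entries. Rows 1 and 3 agree on G, I, J; apply G, I, J→F and equate their F entries. Rows 1 and 2 agree on H; apply H→G, I and equate their G, I entries. Row 1 is now all distinguished symbols — the join is lossless.
Dependency preservation: H → G, I is not contained in any single fragment, but the restricted closure of its left-hand side across the fragments still reaches the right-hand side; the remaining FDs each lie inside some fragment. All dependencies are preserved.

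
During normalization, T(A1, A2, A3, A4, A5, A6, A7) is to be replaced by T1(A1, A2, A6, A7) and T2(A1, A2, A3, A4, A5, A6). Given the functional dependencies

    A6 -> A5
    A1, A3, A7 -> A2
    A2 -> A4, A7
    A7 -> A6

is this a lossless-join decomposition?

Yes

Common attributes: T1 ∩ T2 = {A1, A2, A6}.
Closure of {A1, A2, A6}: A6 → A5 applies, adding A5; A2 → A4, A7 applies, adding A4, A7. So (A1, A2, A6)⁺ = {A1, A2, A4, A5, A6, A7}.
This closure contains every attribute of T1, so T1 ∩ T2 → T1. The join is lossless.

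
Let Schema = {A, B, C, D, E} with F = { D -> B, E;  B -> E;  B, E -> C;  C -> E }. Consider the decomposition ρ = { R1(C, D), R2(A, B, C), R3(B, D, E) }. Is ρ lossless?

No

Chase test. Columns are A, B, C, D, E; row i has aⱼ where attribute j ∈ Ri, else bᵢⱼ.
Initial tableau (one row per fragment):
  row 1: b11 b12 a3 a4 b15
  row 2: a1 a2 a3 b24 b25
  row 3: b31 a2 b33 a4 a5
Rows 1 and 3 agree on D; apply D→B, E and equate their B, E entries.
Rows 1 and 2 agree on B; apply B→E and equate their E entries.
Rows 1 and 3 agree on B, E; apply B, E→C and equate their C entries.
No row becomes fully distinguished — the join is lossy.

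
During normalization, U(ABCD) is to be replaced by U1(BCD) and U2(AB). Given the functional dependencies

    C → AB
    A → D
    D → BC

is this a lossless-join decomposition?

Common attributes: U1 ∩ U2 = {B}.
No dependency enlarges {B}, so (B)⁺ = {B}.
The closure contains neither all of U1 = {BCD} nor all of U2 = {AB}, so the common attributes are not a superkey of either fragment. The join is lossy.

No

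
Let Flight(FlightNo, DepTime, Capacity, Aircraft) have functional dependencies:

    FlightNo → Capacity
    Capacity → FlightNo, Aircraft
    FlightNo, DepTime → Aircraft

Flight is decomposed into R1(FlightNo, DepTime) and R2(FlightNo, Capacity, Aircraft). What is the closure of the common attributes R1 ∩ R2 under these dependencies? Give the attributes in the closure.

FlightNo, Capacity, Aircraft

R1 ∩ R2 = {FlightNo}.
FlightNo → Capacity applies, adding Capacity
Capacity → FlightNo, Aircraft applies, adding Aircraft
Closure: {FlightNo, Capacity, Aircraft}.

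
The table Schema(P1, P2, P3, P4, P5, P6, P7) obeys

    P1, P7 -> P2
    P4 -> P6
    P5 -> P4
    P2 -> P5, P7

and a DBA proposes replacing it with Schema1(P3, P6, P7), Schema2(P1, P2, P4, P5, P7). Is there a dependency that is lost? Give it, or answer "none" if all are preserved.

Check P4 → P6: no single fragment contains all of {P4, P6}, and the restricted closure of {P4} across the fragments never reaches {P6}.
P1, P7 → P2 is preserved.
P5 → P4 is preserved.
P2 → P5, P7 is preserved.

P4 -> P6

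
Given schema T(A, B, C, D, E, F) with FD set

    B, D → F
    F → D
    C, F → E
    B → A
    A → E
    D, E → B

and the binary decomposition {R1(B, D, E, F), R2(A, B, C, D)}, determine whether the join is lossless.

Common attributes: R1 ∩ R2 = {B, D}.
Closure of {B, D}: B, D → F applies, adding F; B → A applies, adding A; A → E applies, adding E. So (B, D)⁺ = {A, B, D, E, F}.
This closure contains every attribute of R1, so R1 ∩ R2 → R1. The join is lossless.

Yes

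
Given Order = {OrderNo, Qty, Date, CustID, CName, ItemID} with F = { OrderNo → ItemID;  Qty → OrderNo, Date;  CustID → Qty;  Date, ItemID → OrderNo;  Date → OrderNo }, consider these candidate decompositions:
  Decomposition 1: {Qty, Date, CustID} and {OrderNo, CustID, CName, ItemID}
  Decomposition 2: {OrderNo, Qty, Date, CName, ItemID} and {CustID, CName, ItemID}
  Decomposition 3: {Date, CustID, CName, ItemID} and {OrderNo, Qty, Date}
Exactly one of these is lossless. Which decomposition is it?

Decomposition 1

Decomposition 1: common = {CustID}, closure = {OrderNo, Qty, Date, CustID, ItemID} → lossless.
Decomposition 2: common = {CName, ItemID}, closure = {CName, ItemID} → lossy.
Decomposition 3: common = {Date}, closure = {OrderNo, Date, ItemID} → lossy.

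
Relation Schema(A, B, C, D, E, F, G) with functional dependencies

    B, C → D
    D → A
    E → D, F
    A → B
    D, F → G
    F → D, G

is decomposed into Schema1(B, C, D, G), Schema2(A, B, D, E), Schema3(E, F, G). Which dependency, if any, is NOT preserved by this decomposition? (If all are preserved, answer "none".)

Check F → D, G: no single fragment contains all of {D, F, G}, and the restricted closure of {F} across the fragments never reaches {D, G}.
B, C → D is preserved.
D → A is preserved.
E → D, F is preserved.
A → B is preserved.
D, F → G is preserved.

F → D, G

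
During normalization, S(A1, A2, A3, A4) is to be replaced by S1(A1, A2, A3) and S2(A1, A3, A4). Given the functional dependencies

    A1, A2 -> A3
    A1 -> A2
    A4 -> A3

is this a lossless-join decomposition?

Yes

Common attributes: S1 ∩ S2 = {A1, A3}.
Closure of {A1, A3}: A1 → A2 applies, adding A2. So (A1, A3)⁺ = {A1, A2, A3}.
This closure contains every attribute of S1, so S1 ∩ S2 → S1. The join is lossless.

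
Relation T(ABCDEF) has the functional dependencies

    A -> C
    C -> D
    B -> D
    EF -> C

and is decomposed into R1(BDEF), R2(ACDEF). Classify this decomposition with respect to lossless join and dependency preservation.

Lossless test: (DEF)⁺ = {CDEF}, which is a superkey of neither fragment — lossy.
Dependency preservation: every FD's attributes lie within a single fragment, so each can be enforced locally — preserved.

lossy but dependency-preserving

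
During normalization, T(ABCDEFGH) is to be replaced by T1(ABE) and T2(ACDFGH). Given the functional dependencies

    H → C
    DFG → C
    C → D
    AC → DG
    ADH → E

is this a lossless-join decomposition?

No

Common attributes: T1 ∩ T2 = {A}.
No dependency enlarges {A}, so (A)⁺ = {A}.
The closure contains neither all of T1 = {ABE} nor all of T2 = {ACDFGH}, so the common attributes are not a superkey of either fragment. The join is lossy.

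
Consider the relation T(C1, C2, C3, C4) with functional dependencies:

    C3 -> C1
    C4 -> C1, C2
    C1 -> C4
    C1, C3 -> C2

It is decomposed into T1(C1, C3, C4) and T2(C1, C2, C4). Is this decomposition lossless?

Common attributes: T1 ∩ T2 = {C1, C4}.
Closure of {C1, C4}: C4 → C1, C2 applies, adding C2. So (C1, C4)⁺ = {C1, C2, C4}.
This closure contains every attribute of T2, so T1 ∩ T2 → T2. The join is lossless.

Yes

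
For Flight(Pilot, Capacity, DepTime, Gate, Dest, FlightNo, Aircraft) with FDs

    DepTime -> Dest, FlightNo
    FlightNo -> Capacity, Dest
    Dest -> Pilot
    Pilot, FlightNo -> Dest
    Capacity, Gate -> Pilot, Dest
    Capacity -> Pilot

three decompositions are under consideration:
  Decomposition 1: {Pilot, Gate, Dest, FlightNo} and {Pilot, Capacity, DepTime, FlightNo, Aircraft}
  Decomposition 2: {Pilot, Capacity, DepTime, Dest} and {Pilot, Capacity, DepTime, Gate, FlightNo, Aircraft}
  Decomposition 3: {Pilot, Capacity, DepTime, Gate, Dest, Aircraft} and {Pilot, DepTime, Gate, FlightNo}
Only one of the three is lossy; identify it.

Decomposition 1: common = {Pilot, FlightNo}, closure = {Pilot, Capacity, Dest, FlightNo} → lossy.
Decomposition 2: common = {Pilot, Capacity, DepTime}, closure = {Pilot, Capacity, DepTime, Dest, FlightNo} → lossless.
Decomposition 3: common = {Pilot, DepTime, Gate}, closure = {Pilot, Capacity, DepTime, Gate, Dest, FlightNo} → lossless.

Decomposition 1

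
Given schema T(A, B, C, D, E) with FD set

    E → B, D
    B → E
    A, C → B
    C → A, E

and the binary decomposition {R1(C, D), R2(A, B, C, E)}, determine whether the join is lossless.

Common attributes: R1 ∩ R2 = {C}.
Closure of {C}: C → A, E applies, adding A, E; E → B, D applies, adding B, D. So (C)⁺ = {A, B, C, D, E}.
This closure contains every attribute of R1, so R1 ∩ R2 → R1. The join is lossless.

Yes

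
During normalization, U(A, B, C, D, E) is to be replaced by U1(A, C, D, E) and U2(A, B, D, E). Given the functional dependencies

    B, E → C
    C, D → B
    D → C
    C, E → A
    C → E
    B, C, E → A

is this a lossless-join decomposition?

Common attributes: U1 ∩ U2 = {A, D, E}.
Closure of {A, D, E}: D → C applies, adding C; C, D → B applies, adding B. So (A, D, E)⁺ = {A, B, C, D, E}.
This closure contains every attribute of U1, so U1 ∩ U2 → U1. The join is lossless.

Yes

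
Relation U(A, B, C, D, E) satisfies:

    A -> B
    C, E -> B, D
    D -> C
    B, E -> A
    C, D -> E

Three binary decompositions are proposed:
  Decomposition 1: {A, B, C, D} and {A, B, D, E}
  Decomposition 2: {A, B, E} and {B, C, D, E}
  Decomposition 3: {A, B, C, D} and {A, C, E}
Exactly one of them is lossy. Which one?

Decomposition 3

Decomposition 1: common = {A, B, D}, closure = {A, B, C, D, E} → lossless.
Decomposition 2: common = {B, E}, closure = {A, B, E} → lossless.
Decomposition 3: common = {A, C}, closure = {A, B, C} → lossy.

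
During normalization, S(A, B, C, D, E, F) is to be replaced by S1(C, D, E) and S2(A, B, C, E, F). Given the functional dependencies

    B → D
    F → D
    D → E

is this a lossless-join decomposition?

Common attributes: S1 ∩ S2 = {C, E}.
No dependency enlarges {C, E}, so (C, E)⁺ = {C, E}.
The closure contains neither all of S1 = {C, D, E} nor all of S2 = {A, B, C, E, F}, so the common attributes are not a superkey of either fragment. The join is lossy.

No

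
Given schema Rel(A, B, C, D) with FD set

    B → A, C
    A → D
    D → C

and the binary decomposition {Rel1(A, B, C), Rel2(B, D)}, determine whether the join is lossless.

Common attributes: Rel1 ∩ Rel2 = {B}.
Closure of {B}: B → A, C applies, adding A, C; A → D applies, adding D. So (B)⁺ = {A, B, C, D}.
This closure contains every attribute of Rel1, so Rel1 ∩ Rel2 → Rel1. The join is lossless.

Yes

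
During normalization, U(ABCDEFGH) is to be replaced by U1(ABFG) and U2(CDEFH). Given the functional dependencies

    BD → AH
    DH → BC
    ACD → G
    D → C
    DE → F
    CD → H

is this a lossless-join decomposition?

Common attributes: U1 ∩ U2 = {F}.
No dependency enlarges {F}, so (F)⁺ = {F}.
The closure contains neither all of U1 = {ABFG} nor all of U2 = {CDEFH}, so the common attributes are not a superkey of either fragment. The join is lossy.

No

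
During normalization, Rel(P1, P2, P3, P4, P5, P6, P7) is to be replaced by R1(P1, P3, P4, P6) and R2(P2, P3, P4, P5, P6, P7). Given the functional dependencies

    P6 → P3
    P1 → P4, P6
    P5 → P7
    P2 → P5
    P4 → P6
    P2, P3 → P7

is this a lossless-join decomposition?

Common attributes: R1 ∩ R2 = {P3, P4, P6}.
No dependency enlarges {P3, P4, P6}, so (P3, P4, P6)⁺ = {P3, P4, P6}.
The closure contains neither all of R1 = {P1, P3, P4, P6} nor all of R2 = {P2, P3, P4, P5, P6, P7}, so the common attributes are not a superkey of either fragment. The join is lossy.

No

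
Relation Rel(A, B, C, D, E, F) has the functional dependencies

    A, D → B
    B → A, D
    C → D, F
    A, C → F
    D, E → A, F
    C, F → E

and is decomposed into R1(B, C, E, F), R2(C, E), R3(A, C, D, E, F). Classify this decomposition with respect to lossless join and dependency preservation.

lossless but not dependency-preserving

Lossless test (chase): Rows 1 and 2 agree on C; apply C→D, F and equate their D, F entries. Rows 1 and 3 agree on C; apply C→D, F and equate their D, F entries. Rows 1 and 2 agree on D, E; apply D, E→A, F and equate their A, F entries. Rows 1 and 3 agree on D, E; apply D, E→A, F and equate their A, F entries. Rows 1 and 2 agree on A, D; apply A, D→B and equate their B entries. Rows 1 and 3 agree on A, D; apply A, D→B and equate their B entries. Row 1 is now all distinguished symbols — the join is lossless.
Dependency preservation: the restricted closure of {A, D} across the fragments never reaches {B}, so A, D → B cannot be enforced without a join — not preserved.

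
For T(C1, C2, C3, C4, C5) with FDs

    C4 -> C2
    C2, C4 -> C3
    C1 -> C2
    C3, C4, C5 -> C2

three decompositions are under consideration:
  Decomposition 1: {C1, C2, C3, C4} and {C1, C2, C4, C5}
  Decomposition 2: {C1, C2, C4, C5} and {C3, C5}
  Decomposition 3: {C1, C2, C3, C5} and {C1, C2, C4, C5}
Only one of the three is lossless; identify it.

Decomposition 1: common = {C1, C2, C4}, closure = {C1, C2, C3, C4} → lossless.
Decomposition 2: common = {C5}, closure = {C5} → lossy.
Decomposition 3: common = {C1, C2, C5}, closure = {C1, C2, C5} → lossy.

Decomposition 1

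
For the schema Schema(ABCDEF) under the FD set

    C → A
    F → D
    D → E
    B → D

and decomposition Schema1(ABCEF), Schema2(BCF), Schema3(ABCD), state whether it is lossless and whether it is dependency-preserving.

lossless but not dependency-preserving

Lossless test (chase): Rows 1 and 2 agree on C; apply C→A and equate their A entries. Rows 1 and 2 agree on F; apply F→D and equate their D entries. Rows 1 and 2 agree on D; apply D→E and equate their E entries. Rows 1 and 3 agree on B; apply B→D and equate their D entries. Rows 1 and 3 agree on D; apply D→E and equate their E entries. Row 1 is now all distinguished symbols — the join is lossless.
Dependency preservation: the restricted closure of {F} across the fragments never reaches {D}, so F → D cannot be enforced without a join — not preserved.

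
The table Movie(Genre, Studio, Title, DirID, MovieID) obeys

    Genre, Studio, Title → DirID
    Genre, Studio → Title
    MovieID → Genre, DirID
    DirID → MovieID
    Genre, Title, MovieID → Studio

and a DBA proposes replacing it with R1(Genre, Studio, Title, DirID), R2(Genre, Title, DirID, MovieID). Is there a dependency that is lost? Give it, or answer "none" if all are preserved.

none

Genre, Studio, Title → DirID lies within R1.
Genre, Studio → Title lies within R1.
MovieID → Genre, DirID lies within R2.
DirID → MovieID lies within R2.
Genre, Title, MovieID → Studio: restricted closure across fragments reaches Studio.
Every dependency is enforceable on the fragments, so the decomposition is dependency-preserving.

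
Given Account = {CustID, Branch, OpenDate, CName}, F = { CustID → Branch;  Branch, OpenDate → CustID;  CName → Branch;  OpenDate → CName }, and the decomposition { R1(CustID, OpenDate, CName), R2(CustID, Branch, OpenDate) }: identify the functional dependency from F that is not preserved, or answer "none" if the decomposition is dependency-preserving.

CName → Branch

Check CName → Branch: no single fragment contains all of {Branch, CName}, and the restricted closure of {CName} across the fragments never reaches {Branch}.
CustID → Branch is preserved.
Branch, OpenDate → CustID is preserved.
OpenDate → CName is preserved.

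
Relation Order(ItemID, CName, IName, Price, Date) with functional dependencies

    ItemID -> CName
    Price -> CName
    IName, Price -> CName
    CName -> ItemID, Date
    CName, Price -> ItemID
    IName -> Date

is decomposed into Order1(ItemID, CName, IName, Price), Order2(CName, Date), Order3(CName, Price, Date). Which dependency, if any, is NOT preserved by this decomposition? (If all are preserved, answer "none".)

IName -> Date

Check IName → Date: no single fragment contains all of {IName, Date}, and the restricted closure of {IName} across the fragments never reaches {Date}.
ItemID → CName is preserved.
Price → CName is preserved.
IName, Price → CName is preserved.
CName → ItemID, Date is preserved.
CName, Price → ItemID is preserved.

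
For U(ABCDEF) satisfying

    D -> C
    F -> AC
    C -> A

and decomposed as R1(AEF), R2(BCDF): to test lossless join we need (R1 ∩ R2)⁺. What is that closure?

ACF

R1 ∩ R2 = {F}.
F → AC applies, adding AC
Closure: {ACF}.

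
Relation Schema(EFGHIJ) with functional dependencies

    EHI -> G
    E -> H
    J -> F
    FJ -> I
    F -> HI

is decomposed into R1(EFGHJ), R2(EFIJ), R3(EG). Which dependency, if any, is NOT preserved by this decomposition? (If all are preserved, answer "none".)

EHI -> G

Check EHI → G: no single fragment contains all of {EGHI}, and the restricted closure of {EHI} across the fragments never reaches {G}.
E → H is preserved.
J → F is preserved.
FJ → I is preserved.
F → HI is preserved.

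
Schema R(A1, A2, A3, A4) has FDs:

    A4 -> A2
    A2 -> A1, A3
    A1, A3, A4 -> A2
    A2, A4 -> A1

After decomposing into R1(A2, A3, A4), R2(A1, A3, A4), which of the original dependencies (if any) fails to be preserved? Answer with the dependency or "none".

Check A2 → A1, A3: no single fragment contains all of {A1, A2, A3}, and the restricted closure of {A2} across the fragments never reaches {A1, A3}.
A4 → A2 is preserved.
A1, A3, A4 → A2 is preserved.
A2, A4 → A1 is preserved.

A2 -> A1, A3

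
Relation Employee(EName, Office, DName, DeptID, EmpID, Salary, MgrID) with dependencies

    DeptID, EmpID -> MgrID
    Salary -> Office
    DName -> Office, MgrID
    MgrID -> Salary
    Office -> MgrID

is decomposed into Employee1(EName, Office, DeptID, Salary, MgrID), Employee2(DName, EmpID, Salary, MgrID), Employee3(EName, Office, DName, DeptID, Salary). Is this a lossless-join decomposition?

No

Chase test. Columns are EName, Office, DName, DeptID, EmpID, Salary, MgrID; row i has aⱼ where attribute j ∈ Employeei, else bᵢⱼ.
Initial tableau (one row per fragment):
  row 1: a1 a2 b13 a4 b15 a6 a7
  row 2: b21 b22 a3 b24 a5 a6 a7
  row 3: a1 a2 a3 a4 b35 a6 b37
Rows 1 and 2 agree on Salary; apply Salary→Office and equate their Office entries.
Rows 2 and 3 agree on DName; apply DName→Office, MgrID and equate their Office, MgrID entries.
No row becomes fully distinguished — the join is lossy.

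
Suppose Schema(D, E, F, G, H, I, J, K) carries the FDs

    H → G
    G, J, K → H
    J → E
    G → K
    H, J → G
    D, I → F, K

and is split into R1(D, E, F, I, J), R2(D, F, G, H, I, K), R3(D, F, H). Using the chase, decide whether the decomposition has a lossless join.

Chase test. Columns are D, E, F, G, H, I, J, K; row i has aⱼ where attribute j ∈ Ri, else bᵢⱼ.
Initial tableau (one row per fragment):
  row 1: a1 a2 a3 b14 b15 a6 a7 b18
  row 2: a1 b22 a3 a4 a5 a6 b27 a8
  row 3: a1 b32 a3 b34 a5 b36 b37 b38
Rows 2 and 3 agree on H; apply H→G and equate their G entries.
Rows 2 and 3 agree on G; apply G→K and equate their K entries.
Rows 1 and 2 agree on D, I; apply D, I→F, K and equate their F, K entries.
No row becomes fully distinguished — the join is lossy.

No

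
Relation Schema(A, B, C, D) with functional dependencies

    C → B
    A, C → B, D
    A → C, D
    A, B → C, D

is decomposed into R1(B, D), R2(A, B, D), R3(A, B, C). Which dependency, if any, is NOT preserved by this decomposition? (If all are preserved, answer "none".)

C → B lies within R3.
A, C → B, D: restricted closure across fragments reaches B, D.
A → C, D: restricted closure across fragments reaches C, D.
A, B → C, D: restricted closure across fragments reaches C, D.
Every dependency is enforceable on the fragments, so the decomposition is dependency-preserving.

none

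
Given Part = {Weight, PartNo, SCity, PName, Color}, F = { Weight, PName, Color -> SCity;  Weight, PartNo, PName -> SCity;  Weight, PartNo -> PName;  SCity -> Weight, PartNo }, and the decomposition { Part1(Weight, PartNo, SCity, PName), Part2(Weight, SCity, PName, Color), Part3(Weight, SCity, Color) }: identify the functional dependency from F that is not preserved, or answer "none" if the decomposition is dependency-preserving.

Weight, PName, Color → SCity lies within Part2.
Weight, PartNo, PName → SCity lies within Part1.
Weight, PartNo → PName lies within Part1.
SCity → Weight, PartNo lies within Part1.
Every dependency is enforceable on the fragments, so the decomposition is dependency-preserving.

none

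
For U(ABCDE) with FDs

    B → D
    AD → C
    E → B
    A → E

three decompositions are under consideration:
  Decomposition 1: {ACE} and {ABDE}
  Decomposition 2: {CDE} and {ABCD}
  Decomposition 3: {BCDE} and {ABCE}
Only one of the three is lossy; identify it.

Decomposition 1: common = {AE}, closure = {ABCDE} → lossless.
Decomposition 2: common = {CD}, closure = {CD} → lossy.
Decomposition 3: common = {BCE}, closure = {BCDE} → lossless.

Decomposition 2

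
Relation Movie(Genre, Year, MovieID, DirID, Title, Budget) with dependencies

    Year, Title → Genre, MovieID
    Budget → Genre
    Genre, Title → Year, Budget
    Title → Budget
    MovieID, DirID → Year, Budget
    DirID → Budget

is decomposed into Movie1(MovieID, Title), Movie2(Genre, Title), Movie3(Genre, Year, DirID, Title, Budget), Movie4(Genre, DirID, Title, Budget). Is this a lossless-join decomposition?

Yes

Chase test. Columns are Genre, Year, MovieID, DirID, Title, Budget; row i has aⱼ where attribute j ∈ Moviei, else bᵢⱼ.
Initial tableau (one row per fragment):
  row 1: b11 b12 a3 b14 a5 b16
  row 2: a1 b22 b23 b24 a5 b26
  row 3: a1 a2 b33 a4 a5 a6
  row 4: a1 b42 b43 a4 a5 a6
Rows 2 and 3 agree on Genre, Title; apply Genre, Title→Year, Budget and equate their Year, Budget entries.
Rows 2 and 4 agree on Genre, Title; apply Genre, Title→Year, Budget and equate their Year, Budget entries.
Rows 1 and 2 agree on Title; apply Title→Budget and equate their Budget entries.
Rows 2 and 3 agree on Year, Title; apply Year, Title→Genre, MovieID and equate their Genre, MovieID entries.
Rows 2 and 4 agree on Year, Title; apply Year, Title→Genre, MovieID and equate their Genre, MovieID entries.
Rows 1 and 2 agree on Budget; apply Budget→Genre and equate their Genre entries.
Rows 1 and 2 agree on Genre, Title; apply Genre, Title→Year, Budget and equate their Year, Budget entries.
Rows 1 and 2 agree on Year, Title; apply Year, Title→Genre, MovieID and equate their Genre, MovieID entries.
Row 3 is now all distinguished symbols — the join is lossless.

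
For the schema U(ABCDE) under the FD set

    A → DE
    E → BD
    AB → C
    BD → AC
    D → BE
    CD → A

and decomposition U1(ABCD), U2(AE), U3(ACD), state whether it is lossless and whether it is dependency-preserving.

Lossless test (chase): Rows 1 and 2 agree on A; apply A→DE and equate their DE entries. Rows 1 and 3 agree on A; apply A→DE and equate their DE entries. Rows 1 and 2 agree on E; apply E→BD and equate their BD entries. Rows 1 and 3 agree on E; apply E→BD and equate their BD entries. Rows 1 and 2 agree on AB; apply AB→C and equate their C entries. Row 1 is now all distinguished symbols — the join is lossless.
Dependency preservation: A → DE; E → BD; D → BE are not contained in any single fragment, but the restricted closure of each left-hand side across the fragments still reaches the right-hand side; the remaining FDs each lie inside some fragment. All dependencies are preserved.

lossless and dependency-preserving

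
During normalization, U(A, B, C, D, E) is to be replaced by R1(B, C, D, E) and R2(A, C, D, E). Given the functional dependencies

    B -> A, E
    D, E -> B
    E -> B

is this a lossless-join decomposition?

Common attributes: R1 ∩ R2 = {C, D, E}.
Closure of {C, D, E}: D, E → B applies, adding B; B → A, E applies, adding A. So (C, D, E)⁺ = {A, B, C, D, E}.
This closure contains every attribute of R1, so R1 ∩ R2 → R1. The join is lossless.

Yes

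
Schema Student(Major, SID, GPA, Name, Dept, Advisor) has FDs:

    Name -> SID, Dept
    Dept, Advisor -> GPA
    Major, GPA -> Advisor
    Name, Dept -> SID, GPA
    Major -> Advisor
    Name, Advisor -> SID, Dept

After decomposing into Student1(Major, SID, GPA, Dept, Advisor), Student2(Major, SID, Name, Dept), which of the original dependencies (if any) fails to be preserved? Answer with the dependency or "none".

Check Name, Dept → SID, GPA: no single fragment contains all of {SID, GPA, Name, Dept}, and the restricted closure of {Name, Dept} across the fragments never reaches {SID, GPA}.
Name → SID, Dept is preserved.
Dept, Advisor → GPA is preserved.
Major, GPA → Advisor is preserved.
Major → Advisor is preserved.
Name, Advisor → SID, Dept is preserved.

Name, Dept -> SID, GPA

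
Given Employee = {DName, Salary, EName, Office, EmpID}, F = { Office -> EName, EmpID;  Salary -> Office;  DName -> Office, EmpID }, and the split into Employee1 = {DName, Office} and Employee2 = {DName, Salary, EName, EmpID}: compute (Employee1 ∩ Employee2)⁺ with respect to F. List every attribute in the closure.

Employee1 ∩ Employee2 = {DName}.
DName → Office, EmpID applies, adding Office, EmpID
Office → EName, EmpID applies, adding EName
Closure: {DName, EName, Office, EmpID}.

DName, EName, Office, EmpID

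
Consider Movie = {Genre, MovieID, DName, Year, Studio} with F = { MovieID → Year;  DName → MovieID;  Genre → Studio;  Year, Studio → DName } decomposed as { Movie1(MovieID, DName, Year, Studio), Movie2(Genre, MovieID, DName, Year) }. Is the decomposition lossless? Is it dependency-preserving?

lossy and not dependency-preserving

Lossless test: (MovieID, DName, Year)⁺ = {MovieID, DName, Year}, which is a superkey of neither fragment — lossy.
Dependency preservation: the restricted closure of {Genre} across the fragments never reaches {Studio}, so Genre → Studio cannot be enforced without a join — not preserved.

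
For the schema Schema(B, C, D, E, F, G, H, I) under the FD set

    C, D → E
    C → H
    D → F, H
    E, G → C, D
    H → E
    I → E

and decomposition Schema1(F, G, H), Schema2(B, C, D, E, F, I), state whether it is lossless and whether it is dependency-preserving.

lossy and not dependency-preserving

Lossless test: (F)⁺ = {F}, which is a superkey of neither fragment — lossy.
Dependency preservation: the restricted closure of {C} across the fragments never reaches {H}, so C → H cannot be enforced without a join — not preserved.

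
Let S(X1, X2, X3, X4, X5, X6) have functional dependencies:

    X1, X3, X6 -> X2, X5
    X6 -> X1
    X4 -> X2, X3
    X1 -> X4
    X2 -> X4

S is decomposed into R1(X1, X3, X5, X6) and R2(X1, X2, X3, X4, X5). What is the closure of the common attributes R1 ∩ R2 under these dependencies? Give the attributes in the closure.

R1 ∩ R2 = {X1, X3, X5}.
X1 → X4 applies, adding X4
X4 → X2, X3 applies, adding X2
Closure: {X1, X2, X3, X4, X5}.

X1, X2, X3, X4, X5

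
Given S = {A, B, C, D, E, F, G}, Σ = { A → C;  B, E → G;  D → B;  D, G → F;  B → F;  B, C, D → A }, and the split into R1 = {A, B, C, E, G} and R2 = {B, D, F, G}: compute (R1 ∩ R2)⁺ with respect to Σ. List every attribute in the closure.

B, F, G

R1 ∩ R2 = {B, G}.
B → F applies, adding F
Closure: {B, F, G}.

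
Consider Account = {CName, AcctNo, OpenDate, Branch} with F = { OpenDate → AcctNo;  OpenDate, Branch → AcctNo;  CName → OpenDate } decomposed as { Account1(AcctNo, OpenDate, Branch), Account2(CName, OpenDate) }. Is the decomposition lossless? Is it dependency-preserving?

Lossless test: (OpenDate)⁺ = {AcctNo, OpenDate}, which is a superkey of neither fragment — lossy.
Dependency preservation: every FD's attributes lie within a single fragment, so each can be enforced locally — preserved.

lossy but dependency-preserving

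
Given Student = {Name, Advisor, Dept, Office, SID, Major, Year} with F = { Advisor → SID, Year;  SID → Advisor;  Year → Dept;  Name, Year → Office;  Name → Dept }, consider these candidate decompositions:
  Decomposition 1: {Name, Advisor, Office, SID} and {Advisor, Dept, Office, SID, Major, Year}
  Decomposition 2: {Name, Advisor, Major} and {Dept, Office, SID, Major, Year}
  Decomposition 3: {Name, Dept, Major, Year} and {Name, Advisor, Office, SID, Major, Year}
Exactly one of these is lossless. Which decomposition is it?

Decomposition 3

Decomposition 1: common = {Advisor, Office, SID}, closure = {Advisor, Dept, Office, SID, Year} → lossy.
Decomposition 2: common = {Major}, closure = {Major} → lossy.
Decomposition 3: common = {Name, Major, Year}, closure = {Name, Dept, Office, Major, Year} → lossless.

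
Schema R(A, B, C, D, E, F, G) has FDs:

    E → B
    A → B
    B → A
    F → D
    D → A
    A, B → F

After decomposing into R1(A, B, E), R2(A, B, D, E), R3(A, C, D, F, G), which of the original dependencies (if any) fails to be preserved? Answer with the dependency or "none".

E → B lies within R1.
A → B lies within R1.
B → A lies within R1.
F → D lies within R3.
D → A lies within R2.
A, B → F: restricted closure across fragments reaches F.
Every dependency is enforceable on the fragments, so the decomposition is dependency-preserving.

none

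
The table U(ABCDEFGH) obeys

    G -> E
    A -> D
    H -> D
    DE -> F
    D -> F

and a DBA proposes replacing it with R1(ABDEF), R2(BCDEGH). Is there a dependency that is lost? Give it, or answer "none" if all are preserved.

none

G → E lies within R2.
A → D lies within R1.
H → D lies within R2.
DE → F lies within R1.
D → F lies within R1.
Every dependency is enforceable on the fragments, so the decomposition is dependency-preserving.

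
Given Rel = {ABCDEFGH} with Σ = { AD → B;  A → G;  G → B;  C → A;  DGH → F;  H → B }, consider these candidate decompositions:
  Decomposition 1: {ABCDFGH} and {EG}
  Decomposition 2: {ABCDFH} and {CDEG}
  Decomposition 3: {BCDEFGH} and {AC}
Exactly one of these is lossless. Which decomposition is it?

Decomposition 1: common = {G}, closure = {BG} → lossy.
Decomposition 2: common = {CD}, closure = {ABCDG} → lossy.
Decomposition 3: common = {C}, closure = {ABCG} → lossless.

Decomposition 3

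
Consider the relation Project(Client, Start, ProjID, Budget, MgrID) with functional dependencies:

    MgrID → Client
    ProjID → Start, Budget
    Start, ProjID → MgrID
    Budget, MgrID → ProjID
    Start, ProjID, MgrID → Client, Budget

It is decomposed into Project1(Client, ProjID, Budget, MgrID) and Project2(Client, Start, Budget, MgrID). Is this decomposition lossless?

Yes

Common attributes: Project1 ∩ Project2 = {Client, Budget, MgrID}.
Closure of {Client, Budget, MgrID}: Budget, MgrID → ProjID applies, adding ProjID; ProjID → Start, Budget applies, adding Start. So (Client, Budget, MgrID)⁺ = {Client, Start, ProjID, Budget, MgrID}.
This closure contains every attribute of Project1, so Project1 ∩ Project2 → Project1. The join is lossless.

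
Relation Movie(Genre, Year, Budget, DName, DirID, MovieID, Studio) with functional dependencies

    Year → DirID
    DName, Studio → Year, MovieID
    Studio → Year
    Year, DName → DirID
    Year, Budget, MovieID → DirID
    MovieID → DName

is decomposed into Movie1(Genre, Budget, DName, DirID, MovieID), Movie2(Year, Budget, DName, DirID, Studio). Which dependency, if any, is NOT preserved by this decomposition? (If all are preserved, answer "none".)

Check DName, Studio → Year, MovieID: no single fragment contains all of {Year, DName, MovieID, Studio}, and the restricted closure of {DName, Studio} across the fragments never reaches {Year, MovieID}.
Year → DirID is preserved.
Studio → Year is preserved.
Year, DName → DirID is preserved.
Year, Budget, MovieID → DirID is preserved.
MovieID → DName is preserved.

DName, Studio → Year, MovieID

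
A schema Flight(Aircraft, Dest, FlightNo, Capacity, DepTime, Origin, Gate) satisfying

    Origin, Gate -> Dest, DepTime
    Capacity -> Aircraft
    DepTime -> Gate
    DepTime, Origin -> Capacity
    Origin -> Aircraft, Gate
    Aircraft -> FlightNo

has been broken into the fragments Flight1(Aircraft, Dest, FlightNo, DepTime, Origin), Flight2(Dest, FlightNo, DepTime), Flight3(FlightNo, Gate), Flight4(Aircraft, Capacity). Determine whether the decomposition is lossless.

No

Chase test. Columns are Aircraft, Dest, FlightNo, Capacity, DepTime, Origin, Gate; row i has aⱼ where attribute j ∈ Flighti, else bᵢⱼ.
Initial tableau (one row per fragment):
  row 1: a1 a2 a3 b14 a5 a6 b17
  row 2: b21 a2 a3 b24 a5 b26 b27
  row 3: b31 b32 a3 b34 b35 b36 a7
  row 4: a1 b42 b43 a4 b45 b46 b47
Rows 1 and 2 agree on DepTime; apply DepTime→Gate and equate their Gate entries.
Rows 1 and 4 agree on Aircraft; apply Aircraft→FlightNo and equate their FlightNo entries.
No row becomes fully distinguished — the join is lossy.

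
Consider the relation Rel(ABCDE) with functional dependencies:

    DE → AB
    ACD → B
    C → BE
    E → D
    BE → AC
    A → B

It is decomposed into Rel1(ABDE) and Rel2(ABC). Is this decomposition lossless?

No

Common attributes: Rel1 ∩ Rel2 = {AB}.
No dependency enlarges {AB}, so (AB)⁺ = {AB}.
The closure contains neither all of Rel1 = {ABDE} nor all of Rel2 = {ABC}, so the common attributes are not a superkey of either fragment. The join is lossy.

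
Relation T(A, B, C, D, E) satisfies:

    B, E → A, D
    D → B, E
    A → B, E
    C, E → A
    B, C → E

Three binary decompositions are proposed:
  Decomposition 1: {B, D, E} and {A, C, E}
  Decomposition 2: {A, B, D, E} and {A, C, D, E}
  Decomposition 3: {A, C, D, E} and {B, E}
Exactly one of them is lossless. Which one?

Decomposition 2

Decomposition 1: common = {E}, closure = {E} → lossy.
Decomposition 2: common = {A, D, E}, closure = {A, B, D, E} → lossless.
Decomposition 3: common = {E}, closure = {E} → lossy.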